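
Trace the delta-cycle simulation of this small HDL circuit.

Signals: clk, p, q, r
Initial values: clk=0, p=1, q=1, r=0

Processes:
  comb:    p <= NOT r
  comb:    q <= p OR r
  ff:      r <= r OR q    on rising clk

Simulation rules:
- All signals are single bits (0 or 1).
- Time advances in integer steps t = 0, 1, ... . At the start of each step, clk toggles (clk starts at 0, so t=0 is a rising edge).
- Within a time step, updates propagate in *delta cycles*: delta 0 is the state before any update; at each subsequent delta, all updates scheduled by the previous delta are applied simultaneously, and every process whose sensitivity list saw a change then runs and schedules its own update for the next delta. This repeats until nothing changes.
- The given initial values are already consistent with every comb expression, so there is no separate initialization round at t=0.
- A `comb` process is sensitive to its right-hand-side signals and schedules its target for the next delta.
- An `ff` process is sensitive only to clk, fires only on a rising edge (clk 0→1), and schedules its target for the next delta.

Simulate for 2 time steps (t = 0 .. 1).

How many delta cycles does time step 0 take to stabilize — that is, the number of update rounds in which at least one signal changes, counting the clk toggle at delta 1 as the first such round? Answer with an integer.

3

t0.Δ0 p=1 q=1 r=0 clk=0
t0.Δ1 p=1 q=1 r=0 clk=1
t0.Δ2 p=1 q=1 r=1 clk=1
t0.Δ3 p=0 q=1 r=1 clk=1
t1.Δ0 p=0 q=1 r=1 clk=1
t1.Δ1 p=0 q=1 r=1 clk=0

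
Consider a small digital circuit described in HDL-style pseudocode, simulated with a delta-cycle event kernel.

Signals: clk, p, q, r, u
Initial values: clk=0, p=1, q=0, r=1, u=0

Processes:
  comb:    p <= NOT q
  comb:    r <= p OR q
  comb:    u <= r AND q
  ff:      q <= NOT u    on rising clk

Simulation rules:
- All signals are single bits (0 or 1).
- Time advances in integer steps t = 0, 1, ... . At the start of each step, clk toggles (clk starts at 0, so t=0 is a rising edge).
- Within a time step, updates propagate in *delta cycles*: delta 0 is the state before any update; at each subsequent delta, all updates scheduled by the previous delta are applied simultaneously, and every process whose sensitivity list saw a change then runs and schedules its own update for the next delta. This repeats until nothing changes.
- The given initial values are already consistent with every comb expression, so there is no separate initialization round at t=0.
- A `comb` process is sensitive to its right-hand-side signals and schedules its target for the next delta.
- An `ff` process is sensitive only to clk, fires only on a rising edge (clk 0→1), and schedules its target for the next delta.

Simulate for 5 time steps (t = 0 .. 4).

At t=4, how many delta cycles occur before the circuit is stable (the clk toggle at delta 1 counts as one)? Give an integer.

3

[bits: r,u,q,p,clk]
t=0: Δ0=10010 Δ1=10011 Δ2=10111 Δ3=11101 | 3Δ
t=1: Δ0=11101 Δ1=11100 | 1Δ
t=2: Δ0=11100 Δ1=11101 Δ2=11001 Δ3=00011 Δ4=10011 | 4Δ
t=3: Δ0=10011 Δ1=10010 | 1Δ
t=4: Δ0=10010 Δ1=10011 Δ2=10111 Δ3=11101 | 3Δ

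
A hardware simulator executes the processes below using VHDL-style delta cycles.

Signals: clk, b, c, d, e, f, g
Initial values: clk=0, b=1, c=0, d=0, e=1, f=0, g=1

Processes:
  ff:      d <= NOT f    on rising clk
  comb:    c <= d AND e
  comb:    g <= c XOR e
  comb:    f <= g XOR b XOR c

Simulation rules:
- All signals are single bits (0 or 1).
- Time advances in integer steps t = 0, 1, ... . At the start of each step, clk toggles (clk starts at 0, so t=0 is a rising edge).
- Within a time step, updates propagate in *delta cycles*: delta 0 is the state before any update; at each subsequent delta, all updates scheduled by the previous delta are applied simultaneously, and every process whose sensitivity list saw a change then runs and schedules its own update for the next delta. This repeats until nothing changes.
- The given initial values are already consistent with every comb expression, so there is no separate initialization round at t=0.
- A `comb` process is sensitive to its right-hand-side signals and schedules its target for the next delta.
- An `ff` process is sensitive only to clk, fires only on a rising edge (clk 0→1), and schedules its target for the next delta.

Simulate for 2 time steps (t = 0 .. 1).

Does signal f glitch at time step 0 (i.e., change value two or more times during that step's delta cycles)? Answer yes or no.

t0.Δ0 b=1 e=1 g=1 d=0 f=0 clk=0 c=0
t0.Δ1 b=1 e=1 g=1 d=0 f=0 clk=1 c=0
t0.Δ2 b=1 e=1 g=1 d=1 f=0 clk=1 c=0
t0.Δ3 b=1 e=1 g=1 d=1 f=0 clk=1 c=1
t0.Δ4 b=1 e=1 g=0 d=1 f=1 clk=1 c=1
t0.Δ5 b=1 e=1 g=0 d=1 f=0 clk=1 c=1
t1.Δ0 b=1 e=1 g=0 d=1 f=0 clk=1 c=1
t1.Δ1 b=1 e=1 g=0 d=1 f=0 clk=0 c=1

yes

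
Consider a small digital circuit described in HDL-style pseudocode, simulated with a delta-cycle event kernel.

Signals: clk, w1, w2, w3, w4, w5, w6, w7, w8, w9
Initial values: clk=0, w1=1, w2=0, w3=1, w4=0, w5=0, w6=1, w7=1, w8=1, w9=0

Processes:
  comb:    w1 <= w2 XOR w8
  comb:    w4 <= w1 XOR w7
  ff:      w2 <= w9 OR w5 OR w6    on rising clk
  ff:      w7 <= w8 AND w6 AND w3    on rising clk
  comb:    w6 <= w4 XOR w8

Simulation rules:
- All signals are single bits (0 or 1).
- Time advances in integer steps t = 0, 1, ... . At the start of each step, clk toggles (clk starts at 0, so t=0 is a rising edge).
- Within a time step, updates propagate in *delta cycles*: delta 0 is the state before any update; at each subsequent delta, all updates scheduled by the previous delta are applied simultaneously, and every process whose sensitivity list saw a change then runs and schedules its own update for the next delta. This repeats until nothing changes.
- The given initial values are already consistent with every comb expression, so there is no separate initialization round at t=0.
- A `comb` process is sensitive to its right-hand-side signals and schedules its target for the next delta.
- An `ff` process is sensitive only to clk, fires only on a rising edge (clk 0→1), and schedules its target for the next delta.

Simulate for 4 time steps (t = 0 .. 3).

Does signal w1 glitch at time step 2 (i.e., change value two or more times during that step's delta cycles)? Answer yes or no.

t=0 Δ0: w1=1 clk=0 w8=1 w6=1 w7=1 w9=0 w2=0 w3=1 w4=0 w5=0
  Δ1: clk:0→1
  Δ2: w2:0→1
  Δ3: w1:1→0
  Δ4: w4:0→1
  Δ5: w6:1→0
  (5Δ to stable)
t=1 Δ0: w1=0 clk=1 w8=1 w6=0 w7=1 w9=0 w2=1 w3=1 w4=1 w5=0
  Δ1: clk:1→0
  (1Δ to stable)
t=2 Δ0: w1=0 clk=0 w8=1 w6=0 w7=1 w9=0 w2=1 w3=1 w4=1 w5=0
  Δ1: clk:0→1
  Δ2: w7:1→0, w2:1→0
  Δ3: w1:0→1, w4:1→0
  Δ4: w6:0→1, w4:0→1
  Δ5: w6:1→0
  (5Δ to stable)
t=3 Δ0: w1=1 clk=1 w8=1 w6=0 w7=0 w9=0 w2=0 w3=1 w4=1 w5=0
  Δ1: clk:1→0
  (1Δ to stable)

no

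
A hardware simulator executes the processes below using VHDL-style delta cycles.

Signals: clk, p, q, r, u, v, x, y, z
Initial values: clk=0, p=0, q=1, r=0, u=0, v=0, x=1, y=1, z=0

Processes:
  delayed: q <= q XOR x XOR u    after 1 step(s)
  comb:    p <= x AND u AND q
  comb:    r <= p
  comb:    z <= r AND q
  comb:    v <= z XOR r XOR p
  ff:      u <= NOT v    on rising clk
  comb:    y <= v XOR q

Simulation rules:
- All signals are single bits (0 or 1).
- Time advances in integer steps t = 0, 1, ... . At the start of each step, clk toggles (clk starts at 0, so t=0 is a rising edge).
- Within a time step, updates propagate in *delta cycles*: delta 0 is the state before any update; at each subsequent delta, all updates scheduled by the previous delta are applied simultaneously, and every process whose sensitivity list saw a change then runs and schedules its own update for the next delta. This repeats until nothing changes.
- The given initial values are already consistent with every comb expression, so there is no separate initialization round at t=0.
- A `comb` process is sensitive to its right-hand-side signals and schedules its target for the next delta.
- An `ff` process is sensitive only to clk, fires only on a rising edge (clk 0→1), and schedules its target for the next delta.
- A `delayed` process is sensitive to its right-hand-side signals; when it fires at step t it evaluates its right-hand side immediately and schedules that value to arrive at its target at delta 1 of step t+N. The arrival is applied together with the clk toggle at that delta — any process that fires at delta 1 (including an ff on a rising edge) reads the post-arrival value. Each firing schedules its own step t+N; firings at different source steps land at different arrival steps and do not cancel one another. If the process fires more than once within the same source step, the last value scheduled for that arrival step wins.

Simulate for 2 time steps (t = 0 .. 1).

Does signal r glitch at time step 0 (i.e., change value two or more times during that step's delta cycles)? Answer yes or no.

no

[bits: q,u,x,y,z,v,clk,p,r]
t=0: Δ0=101100000 Δ1=101100100 Δ2=111100100 Δ3=111100110 Δ4=111101111 Δ5=111010111 Δ6=111111111 Δ7=111011111 | 7Δ
t=1: Δ0=111011111 Δ1=111011011 | 1Δ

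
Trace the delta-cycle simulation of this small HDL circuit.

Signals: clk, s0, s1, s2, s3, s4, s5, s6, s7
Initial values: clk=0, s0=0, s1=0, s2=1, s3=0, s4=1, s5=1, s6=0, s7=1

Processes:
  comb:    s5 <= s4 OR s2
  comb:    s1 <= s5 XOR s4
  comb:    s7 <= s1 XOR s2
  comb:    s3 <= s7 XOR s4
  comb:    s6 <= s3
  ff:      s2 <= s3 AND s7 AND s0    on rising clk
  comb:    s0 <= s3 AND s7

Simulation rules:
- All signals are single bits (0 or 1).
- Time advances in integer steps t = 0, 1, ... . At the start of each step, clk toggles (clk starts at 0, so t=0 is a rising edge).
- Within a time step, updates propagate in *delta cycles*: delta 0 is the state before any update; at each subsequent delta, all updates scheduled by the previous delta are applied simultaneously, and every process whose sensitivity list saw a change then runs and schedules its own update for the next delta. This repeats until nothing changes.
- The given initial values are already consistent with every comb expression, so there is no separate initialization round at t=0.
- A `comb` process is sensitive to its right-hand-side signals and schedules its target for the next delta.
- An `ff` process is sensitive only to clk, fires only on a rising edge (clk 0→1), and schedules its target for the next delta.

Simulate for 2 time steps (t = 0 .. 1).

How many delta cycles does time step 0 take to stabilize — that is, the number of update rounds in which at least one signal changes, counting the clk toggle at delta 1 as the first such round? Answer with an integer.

t=0 Δ0: s7=1 s2=1 s3=0 s4=1 s5=1 s1=0 s6=0 clk=0 s0=0
  Δ1: clk:0→1
  Δ2: s2:1→0
  Δ3: s7:1→0
  Δ4: s3:0→1
  Δ5: s6:0→1
  (5Δ to stable)
t=1 Δ0: s7=0 s2=0 s3=1 s4=1 s5=1 s1=0 s6=1 clk=1 s0=0
  Δ1: clk:1→0
  (1Δ to stable)

5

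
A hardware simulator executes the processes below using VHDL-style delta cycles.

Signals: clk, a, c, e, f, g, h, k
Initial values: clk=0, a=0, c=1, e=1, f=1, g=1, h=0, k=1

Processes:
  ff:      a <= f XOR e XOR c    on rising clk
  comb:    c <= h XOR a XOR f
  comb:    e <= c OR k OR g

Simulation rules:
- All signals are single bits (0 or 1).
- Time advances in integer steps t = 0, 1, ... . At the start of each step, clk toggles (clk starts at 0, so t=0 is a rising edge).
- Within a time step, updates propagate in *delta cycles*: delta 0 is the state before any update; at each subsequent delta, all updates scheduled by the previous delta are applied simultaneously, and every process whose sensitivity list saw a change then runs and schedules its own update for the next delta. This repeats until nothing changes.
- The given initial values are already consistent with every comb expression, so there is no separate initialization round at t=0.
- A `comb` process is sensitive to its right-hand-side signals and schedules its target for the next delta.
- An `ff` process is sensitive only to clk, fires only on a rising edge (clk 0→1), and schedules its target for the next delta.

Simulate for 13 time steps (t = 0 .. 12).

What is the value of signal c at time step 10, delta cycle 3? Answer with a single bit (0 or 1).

1

t0.Δ0 k=1 e=1 clk=0 a=0 c=1 h=0 g=1 f=1
t0.Δ1 k=1 e=1 clk=1 a=0 c=1 h=0 g=1 f=1
t0.Δ2 k=1 e=1 clk=1 a=1 c=1 h=0 g=1 f=1
t0.Δ3 k=1 e=1 clk=1 a=1 c=0 h=0 g=1 f=1
t1.Δ0 k=1 e=1 clk=1 a=1 c=0 h=0 g=1 f=1
t1.Δ1 k=1 e=1 clk=0 a=1 c=0 h=0 g=1 f=1
t2.Δ0 k=1 e=1 clk=0 a=1 c=0 h=0 g=1 f=1
t2.Δ1 k=1 e=1 clk=1 a=1 c=0 h=0 g=1 f=1
t2.Δ2 k=1 e=1 clk=1 a=0 c=0 h=0 g=1 f=1
t2.Δ3 k=1 e=1 clk=1 a=0 c=1 h=0 g=1 f=1
t3.Δ0 k=1 e=1 clk=1 a=0 c=1 h=0 g=1 f=1
t3.Δ1 k=1 e=1 clk=0 a=0 c=1 h=0 g=1 f=1
t4.Δ0 k=1 e=1 clk=0 a=0 c=1 h=0 g=1 f=1
t4.Δ1 k=1 e=1 clk=1 a=0 c=1 h=0 g=1 f=1
t4.Δ2 k=1 e=1 clk=1 a=1 c=1 h=0 g=1 f=1
t4.Δ3 k=1 e=1 clk=1 a=1 c=0 h=0 g=1 f=1
t5.Δ0 k=1 e=1 clk=1 a=1 c=0 h=0 g=1 f=1
t5.Δ1 k=1 e=1 clk=0 a=1 c=0 h=0 g=1 f=1
t6.Δ0 k=1 e=1 clk=0 a=1 c=0 h=0 g=1 f=1
t6.Δ1 k=1 e=1 clk=1 a=1 c=0 h=0 g=1 f=1
t6.Δ2 k=1 e=1 clk=1 a=0 c=0 h=0 g=1 f=1
t6.Δ3 k=1 e=1 clk=1 a=0 c=1 h=0 g=1 f=1
t7.Δ0 k=1 e=1 clk=1 a=0 c=1 h=0 g=1 f=1
t7.Δ1 k=1 e=1 clk=0 a=0 c=1 h=0 g=1 f=1
t8.Δ0 k=1 e=1 clk=0 a=0 c=1 h=0 g=1 f=1
t8.Δ1 k=1 e=1 clk=1 a=0 c=1 h=0 g=1 f=1
t8.Δ2 k=1 e=1 clk=1 a=1 c=1 h=0 g=1 f=1
t8.Δ3 k=1 e=1 clk=1 a=1 c=0 h=0 g=1 f=1
t9.Δ0 k=1 e=1 clk=1 a=1 c=0 h=0 g=1 f=1
t9.Δ1 k=1 e=1 clk=0 a=1 c=0 h=0 g=1 f=1
t10.Δ0 k=1 e=1 clk=0 a=1 c=0 h=0 g=1 f=1
t10.Δ1 k=1 e=1 clk=1 a=1 c=0 h=0 g=1 f=1
t10.Δ2 k=1 e=1 clk=1 a=0 c=0 h=0 g=1 f=1
t10.Δ3 k=1 e=1 clk=1 a=0 c=1 h=0 g=1 f=1
t11.Δ0 k=1 e=1 clk=1 a=0 c=1 h=0 g=1 f=1
t11.Δ1 k=1 e=1 clk=0 a=0 c=1 h=0 g=1 f=1
t12.Δ0 k=1 e=1 clk=0 a=0 c=1 h=0 g=1 f=1
t12.Δ1 k=1 e=1 clk=1 a=0 c=1 h=0 g=1 f=1
t12.Δ2 k=1 e=1 clk=1 a=1 c=1 h=0 g=1 f=1
t12.Δ3 k=1 e=1 clk=1 a=1 c=0 h=0 g=1 f=1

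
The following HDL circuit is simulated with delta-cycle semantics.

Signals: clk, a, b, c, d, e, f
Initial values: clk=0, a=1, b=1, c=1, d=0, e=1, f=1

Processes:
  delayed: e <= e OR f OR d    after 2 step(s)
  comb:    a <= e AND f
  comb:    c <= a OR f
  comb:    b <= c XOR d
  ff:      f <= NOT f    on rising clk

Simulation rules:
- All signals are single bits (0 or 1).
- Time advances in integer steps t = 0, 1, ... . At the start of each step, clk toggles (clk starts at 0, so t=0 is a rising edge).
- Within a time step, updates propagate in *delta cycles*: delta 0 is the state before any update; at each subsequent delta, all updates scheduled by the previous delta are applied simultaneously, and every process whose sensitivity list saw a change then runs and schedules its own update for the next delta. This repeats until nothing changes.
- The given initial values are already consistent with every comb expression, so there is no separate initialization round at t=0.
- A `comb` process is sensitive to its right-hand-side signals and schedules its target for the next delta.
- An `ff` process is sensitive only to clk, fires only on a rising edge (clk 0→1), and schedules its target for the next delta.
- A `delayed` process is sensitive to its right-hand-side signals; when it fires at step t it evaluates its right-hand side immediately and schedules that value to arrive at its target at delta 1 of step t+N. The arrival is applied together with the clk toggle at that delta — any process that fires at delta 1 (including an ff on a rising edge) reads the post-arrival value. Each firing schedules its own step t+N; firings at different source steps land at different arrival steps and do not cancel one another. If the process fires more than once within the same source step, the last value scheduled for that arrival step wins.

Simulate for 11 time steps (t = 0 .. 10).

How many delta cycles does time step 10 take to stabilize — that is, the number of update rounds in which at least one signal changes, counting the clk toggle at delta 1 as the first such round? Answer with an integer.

4

t=0 Δ0: d=0 c=1 a=1 b=1 clk=0 f=1 e=1
  Δ1: clk:0→1
  Δ2: f:1→0
  Δ3: a:1→0
  Δ4: c:1→0
  Δ5: b:1→0
  (5Δ to stable)
t=1 Δ0: d=0 c=0 a=0 b=0 clk=1 f=0 e=1
  Δ1: clk:1→0
  (1Δ to stable)
t=2 Δ0: d=0 c=0 a=0 b=0 clk=0 f=0 e=1
  Δ1: clk:0→1
  Δ2: f:0→1
  Δ3: c:0→1, a:0→1
  Δ4: b:0→1
  (4Δ to stable)
t=3 Δ0: d=0 c=1 a=1 b=1 clk=1 f=1 e=1
  Δ1: clk:1→0
  (1Δ to stable)
t=4 Δ0: d=0 c=1 a=1 b=1 clk=0 f=1 e=1
  Δ1: clk:0→1
  Δ2: f:1→0
  Δ3: a:1→0
  Δ4: c:1→0
  Δ5: b:1→0
  (5Δ to stable)
t=5 Δ0: d=0 c=0 a=0 b=0 clk=1 f=0 e=1
  Δ1: clk:1→0
  (1Δ to stable)
t=6 Δ0: d=0 c=0 a=0 b=0 clk=0 f=0 e=1
  Δ1: clk:0→1
  Δ2: f:0→1
  Δ3: c:0→1, a:0→1
  Δ4: b:0→1
  (4Δ to stable)
t=7 Δ0: d=0 c=1 a=1 b=1 clk=1 f=1 e=1
  Δ1: clk:1→0
  (1Δ to stable)
t=8 Δ0: d=0 c=1 a=1 b=1 clk=0 f=1 e=1
  Δ1: clk:0→1
  Δ2: f:1→0
  Δ3: a:1→0
  Δ4: c:1→0
  Δ5: b:1→0
  (5Δ to stable)
t=9 Δ0: d=0 c=0 a=0 b=0 clk=1 f=0 e=1
  Δ1: clk:1→0
  (1Δ to stable)
t=10 Δ0: d=0 c=0 a=0 b=0 clk=0 f=0 e=1
  Δ1: clk:0→1
  Δ2: f:0→1
  Δ3: c:0→1, a:0→1
  Δ4: b:0→1
  (4Δ to stable)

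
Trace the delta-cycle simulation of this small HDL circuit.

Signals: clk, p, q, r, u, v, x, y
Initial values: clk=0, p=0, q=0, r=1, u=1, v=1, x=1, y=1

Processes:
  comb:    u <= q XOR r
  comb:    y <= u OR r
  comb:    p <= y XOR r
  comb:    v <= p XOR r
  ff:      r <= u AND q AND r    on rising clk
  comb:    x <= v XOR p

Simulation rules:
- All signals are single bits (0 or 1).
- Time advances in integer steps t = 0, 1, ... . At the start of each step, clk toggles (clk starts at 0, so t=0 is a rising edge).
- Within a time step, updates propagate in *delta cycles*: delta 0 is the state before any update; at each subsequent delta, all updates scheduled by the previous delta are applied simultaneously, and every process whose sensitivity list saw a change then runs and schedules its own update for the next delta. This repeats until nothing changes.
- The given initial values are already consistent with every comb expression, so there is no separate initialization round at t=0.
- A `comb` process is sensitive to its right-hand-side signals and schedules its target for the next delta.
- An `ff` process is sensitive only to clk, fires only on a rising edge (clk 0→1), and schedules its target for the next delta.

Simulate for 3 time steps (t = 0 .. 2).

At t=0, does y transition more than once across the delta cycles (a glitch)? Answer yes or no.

t0.Δ0 u=1 x=1 y=1 p=0 clk=0 r=1 v=1 q=0
t0.Δ1 u=1 x=1 y=1 p=0 clk=1 r=1 v=1 q=0
t0.Δ2 u=1 x=1 y=1 p=0 clk=1 r=0 v=1 q=0
t0.Δ3 u=0 x=1 y=1 p=1 clk=1 r=0 v=0 q=0
t0.Δ4 u=0 x=1 y=0 p=1 clk=1 r=0 v=1 q=0
t0.Δ5 u=0 x=0 y=0 p=0 clk=1 r=0 v=1 q=0
t0.Δ6 u=0 x=1 y=0 p=0 clk=1 r=0 v=0 q=0
t0.Δ7 u=0 x=0 y=0 p=0 clk=1 r=0 v=0 q=0
t1.Δ0 u=0 x=0 y=0 p=0 clk=1 r=0 v=0 q=0
t1.Δ1 u=0 x=0 y=0 p=0 clk=0 r=0 v=0 q=0
t2.Δ0 u=0 x=0 y=0 p=0 clk=0 r=0 v=0 q=0
t2.Δ1 u=0 x=0 y=0 p=0 clk=1 r=0 v=0 q=0

no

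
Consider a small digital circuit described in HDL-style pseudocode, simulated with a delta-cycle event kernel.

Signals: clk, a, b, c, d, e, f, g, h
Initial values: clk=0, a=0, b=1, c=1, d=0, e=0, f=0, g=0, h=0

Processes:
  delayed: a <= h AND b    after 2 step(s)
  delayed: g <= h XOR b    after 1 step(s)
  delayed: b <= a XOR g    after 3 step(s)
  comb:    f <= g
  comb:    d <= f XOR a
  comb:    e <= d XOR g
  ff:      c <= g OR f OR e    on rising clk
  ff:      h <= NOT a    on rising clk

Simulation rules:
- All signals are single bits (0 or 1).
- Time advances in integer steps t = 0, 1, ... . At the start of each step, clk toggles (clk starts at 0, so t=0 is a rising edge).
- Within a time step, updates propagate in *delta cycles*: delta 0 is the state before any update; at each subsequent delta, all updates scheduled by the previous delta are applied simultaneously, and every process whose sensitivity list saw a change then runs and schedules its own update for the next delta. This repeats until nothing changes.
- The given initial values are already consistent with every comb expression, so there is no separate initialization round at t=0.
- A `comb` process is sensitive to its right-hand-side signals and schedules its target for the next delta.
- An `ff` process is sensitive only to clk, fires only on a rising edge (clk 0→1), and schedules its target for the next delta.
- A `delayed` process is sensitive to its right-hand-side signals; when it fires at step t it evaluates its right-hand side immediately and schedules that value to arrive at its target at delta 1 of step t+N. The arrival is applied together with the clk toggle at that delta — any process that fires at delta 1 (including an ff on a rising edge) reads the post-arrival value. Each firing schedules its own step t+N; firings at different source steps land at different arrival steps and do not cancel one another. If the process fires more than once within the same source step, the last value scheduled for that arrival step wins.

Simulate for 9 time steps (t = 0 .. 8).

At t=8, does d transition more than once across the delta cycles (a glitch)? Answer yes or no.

t=0 Δ0: e=0 g=0 d=0 a=0 clk=0 h=0 b=1 f=0 c=1
  Δ1: clk:0→1
  Δ2: h:0→1, c:1→0
  (2Δ to stable)
t=1 Δ0: e=0 g=0 d=0 a=0 clk=1 h=1 b=1 f=0 c=0
  Δ1: clk:1→0
  (1Δ to stable)
t=2 Δ0: e=0 g=0 d=0 a=0 clk=0 h=1 b=1 f=0 c=0
  Δ1: a:0→1, clk:0→1
  Δ2: d:0→1, h:1→0
  Δ3: e:0→1
  (3Δ to stable)
t=3 Δ0: e=1 g=0 d=1 a=1 clk=1 h=0 b=1 f=0 c=0
  Δ1: g:0→1, clk:1→0
  Δ2: e:1→0, f:0→1
  Δ3: d:1→0
  Δ4: e:0→1
  (4Δ to stable)
t=4 Δ0: e=1 g=1 d=0 a=1 clk=0 h=0 b=1 f=1 c=0
  Δ1: a:1→0, clk:0→1
  Δ2: d:0→1, h:0→1, c:0→1
  Δ3: e:1→0
  (3Δ to stable)
t=5 Δ0: e=0 g=1 d=1 a=0 clk=1 h=1 b=1 f=1 c=1
  Δ1: g:1→0, clk:1→0
  Δ2: e:0→1, f:1→0
  Δ3: d:1→0
  Δ4: e:1→0
  (4Δ to stable)
t=6 Δ0: e=0 g=0 d=0 a=0 clk=0 h=1 b=1 f=0 c=1
  Δ1: a:0→1, clk:0→1, b:1→0
  Δ2: d:0→1, h:1→0, c:1→0
  Δ3: e:0→1
  (3Δ to stable)
t=7 Δ0: e=1 g=0 d=1 a=1 clk=1 h=0 b=0 f=0 c=0
  Δ1: clk:1→0, b:0→1
  (1Δ to stable)
t=8 Δ0: e=1 g=0 d=1 a=1 clk=0 h=0 b=1 f=0 c=0
  Δ1: g:0→1, a:1→0, clk:0→1, b:1→0
  Δ2: e:1→0, d:1→0, h:0→1, f:0→1, c:0→1
  Δ3: e:0→1, d:0→1
  Δ4: e:1→0
  (4Δ to stable)

yes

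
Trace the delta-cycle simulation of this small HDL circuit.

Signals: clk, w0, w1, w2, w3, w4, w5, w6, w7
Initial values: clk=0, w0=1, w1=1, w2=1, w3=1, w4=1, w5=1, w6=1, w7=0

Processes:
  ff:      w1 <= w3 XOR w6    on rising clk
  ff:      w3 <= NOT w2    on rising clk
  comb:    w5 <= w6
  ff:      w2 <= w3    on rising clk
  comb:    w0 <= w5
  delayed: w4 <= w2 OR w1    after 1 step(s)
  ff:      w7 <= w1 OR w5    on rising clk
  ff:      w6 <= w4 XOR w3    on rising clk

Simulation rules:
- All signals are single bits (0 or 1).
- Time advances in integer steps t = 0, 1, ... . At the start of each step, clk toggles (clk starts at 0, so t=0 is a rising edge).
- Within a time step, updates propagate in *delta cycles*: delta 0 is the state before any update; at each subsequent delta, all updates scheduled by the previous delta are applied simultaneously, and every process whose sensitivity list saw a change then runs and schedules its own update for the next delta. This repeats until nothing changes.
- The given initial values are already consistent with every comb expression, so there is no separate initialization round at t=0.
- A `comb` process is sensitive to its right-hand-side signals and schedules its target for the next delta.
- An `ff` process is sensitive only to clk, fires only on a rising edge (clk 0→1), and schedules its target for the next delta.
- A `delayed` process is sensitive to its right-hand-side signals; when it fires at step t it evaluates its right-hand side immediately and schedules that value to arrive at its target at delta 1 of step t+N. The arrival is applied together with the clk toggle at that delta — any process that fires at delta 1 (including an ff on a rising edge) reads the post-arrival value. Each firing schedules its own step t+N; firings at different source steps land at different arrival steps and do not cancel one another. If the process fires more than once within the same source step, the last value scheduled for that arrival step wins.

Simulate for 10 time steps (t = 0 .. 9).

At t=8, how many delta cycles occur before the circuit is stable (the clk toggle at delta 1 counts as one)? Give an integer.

2

[bits: w3,w2,clk,w0,w6,w5,w4,w7,w1]
t=0: Δ0=110111101 Δ1=111111101 Δ2=011101110 Δ3=011100110 Δ4=011000110 | 4Δ
t=1: Δ0=011000110 Δ1=010000110 | 1Δ
t=2: Δ0=010000110 Δ1=011000110 Δ2=001010100 Δ3=001011100 Δ4=001111100 | 4Δ
t=3: Δ0=001111100 Δ1=000111000 | 1Δ
t=4: Δ0=000111000 Δ1=001111000 Δ2=101101011 Δ3=101100011 Δ4=101000011 | 4Δ
t=5: Δ0=101000011 Δ1=100000111 | 1Δ
t=6: Δ0=100000111 Δ1=101000111 Δ2=111000111 | 2Δ
t=7: Δ0=111000111 Δ1=110000111 | 1Δ
t=8: Δ0=110000111 Δ1=111000111 Δ2=011000111 | 2Δ
t=9: Δ0=011000111 Δ1=010000111 | 1Δ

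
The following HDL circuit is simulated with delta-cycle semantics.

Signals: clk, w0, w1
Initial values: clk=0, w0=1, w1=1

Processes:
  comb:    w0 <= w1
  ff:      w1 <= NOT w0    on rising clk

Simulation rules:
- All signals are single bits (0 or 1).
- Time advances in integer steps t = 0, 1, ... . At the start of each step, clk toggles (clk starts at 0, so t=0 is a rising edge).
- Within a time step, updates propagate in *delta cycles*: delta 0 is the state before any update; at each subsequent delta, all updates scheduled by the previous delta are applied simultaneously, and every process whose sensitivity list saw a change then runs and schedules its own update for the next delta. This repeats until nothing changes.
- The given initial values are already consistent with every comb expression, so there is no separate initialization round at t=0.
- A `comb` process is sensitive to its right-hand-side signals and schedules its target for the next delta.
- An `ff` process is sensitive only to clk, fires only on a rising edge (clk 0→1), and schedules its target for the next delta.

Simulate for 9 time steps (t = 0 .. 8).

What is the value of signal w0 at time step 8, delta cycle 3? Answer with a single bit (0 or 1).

0

[bits: clk,w1,w0]
t=0: Δ0=011 Δ1=111 Δ2=101 Δ3=100 | 3Δ
t=1: Δ0=100 Δ1=000 | 1Δ
t=2: Δ0=000 Δ1=100 Δ2=110 Δ3=111 | 3Δ
t=3: Δ0=111 Δ1=011 | 1Δ
t=4: Δ0=011 Δ1=111 Δ2=101 Δ3=100 | 3Δ
t=5: Δ0=100 Δ1=000 | 1Δ
t=6: Δ0=000 Δ1=100 Δ2=110 Δ3=111 | 3Δ
t=7: Δ0=111 Δ1=011 | 1Δ
t=8: Δ0=011 Δ1=111 Δ2=101 Δ3=100 | 3Δ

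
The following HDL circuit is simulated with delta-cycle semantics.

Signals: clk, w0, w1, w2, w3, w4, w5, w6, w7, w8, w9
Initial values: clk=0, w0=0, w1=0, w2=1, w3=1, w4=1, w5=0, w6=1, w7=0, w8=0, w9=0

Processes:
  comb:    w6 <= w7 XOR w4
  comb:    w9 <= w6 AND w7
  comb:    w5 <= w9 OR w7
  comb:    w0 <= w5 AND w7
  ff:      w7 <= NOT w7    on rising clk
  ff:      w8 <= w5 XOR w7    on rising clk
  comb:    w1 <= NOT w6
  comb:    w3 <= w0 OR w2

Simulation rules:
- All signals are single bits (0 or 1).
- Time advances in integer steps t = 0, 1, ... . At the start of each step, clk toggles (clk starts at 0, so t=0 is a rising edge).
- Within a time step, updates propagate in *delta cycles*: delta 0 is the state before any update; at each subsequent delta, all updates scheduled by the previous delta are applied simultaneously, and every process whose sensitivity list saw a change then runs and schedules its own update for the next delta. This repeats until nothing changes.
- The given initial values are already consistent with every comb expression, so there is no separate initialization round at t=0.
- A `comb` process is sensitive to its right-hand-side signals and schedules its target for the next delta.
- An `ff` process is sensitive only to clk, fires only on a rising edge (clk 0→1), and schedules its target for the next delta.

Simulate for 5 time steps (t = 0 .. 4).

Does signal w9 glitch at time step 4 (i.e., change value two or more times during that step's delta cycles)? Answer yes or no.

t0.Δ0 w0=0 w2=1 w6=1 w5=0 w8=0 w1=0 w9=0 w4=1 w3=1 w7=0 clk=0
t0.Δ1 w0=0 w2=1 w6=1 w5=0 w8=0 w1=0 w9=0 w4=1 w3=1 w7=0 clk=1
t0.Δ2 w0=0 w2=1 w6=1 w5=0 w8=0 w1=0 w9=0 w4=1 w3=1 w7=1 clk=1
t0.Δ3 w0=0 w2=1 w6=0 w5=1 w8=0 w1=0 w9=1 w4=1 w3=1 w7=1 clk=1
t0.Δ4 w0=1 w2=1 w6=0 w5=1 w8=0 w1=1 w9=0 w4=1 w3=1 w7=1 clk=1
t1.Δ0 w0=1 w2=1 w6=0 w5=1 w8=0 w1=1 w9=0 w4=1 w3=1 w7=1 clk=1
t1.Δ1 w0=1 w2=1 w6=0 w5=1 w8=0 w1=1 w9=0 w4=1 w3=1 w7=1 clk=0
t2.Δ0 w0=1 w2=1 w6=0 w5=1 w8=0 w1=1 w9=0 w4=1 w3=1 w7=1 clk=0
t2.Δ1 w0=1 w2=1 w6=0 w5=1 w8=0 w1=1 w9=0 w4=1 w3=1 w7=1 clk=1
t2.Δ2 w0=1 w2=1 w6=0 w5=1 w8=0 w1=1 w9=0 w4=1 w3=1 w7=0 clk=1
t2.Δ3 w0=0 w2=1 w6=1 w5=0 w8=0 w1=1 w9=0 w4=1 w3=1 w7=0 clk=1
t2.Δ4 w0=0 w2=1 w6=1 w5=0 w8=0 w1=0 w9=0 w4=1 w3=1 w7=0 clk=1
t3.Δ0 w0=0 w2=1 w6=1 w5=0 w8=0 w1=0 w9=0 w4=1 w3=1 w7=0 clk=1
t3.Δ1 w0=0 w2=1 w6=1 w5=0 w8=0 w1=0 w9=0 w4=1 w3=1 w7=0 clk=0
t4.Δ0 w0=0 w2=1 w6=1 w5=0 w8=0 w1=0 w9=0 w4=1 w3=1 w7=0 clk=0
t4.Δ1 w0=0 w2=1 w6=1 w5=0 w8=0 w1=0 w9=0 w4=1 w3=1 w7=0 clk=1
t4.Δ2 w0=0 w2=1 w6=1 w5=0 w8=0 w1=0 w9=0 w4=1 w3=1 w7=1 clk=1
t4.Δ3 w0=0 w2=1 w6=0 w5=1 w8=0 w1=0 w9=1 w4=1 w3=1 w7=1 clk=1
t4.Δ4 w0=1 w2=1 w6=0 w5=1 w8=0 w1=1 w9=0 w4=1 w3=1 w7=1 clk=1

yes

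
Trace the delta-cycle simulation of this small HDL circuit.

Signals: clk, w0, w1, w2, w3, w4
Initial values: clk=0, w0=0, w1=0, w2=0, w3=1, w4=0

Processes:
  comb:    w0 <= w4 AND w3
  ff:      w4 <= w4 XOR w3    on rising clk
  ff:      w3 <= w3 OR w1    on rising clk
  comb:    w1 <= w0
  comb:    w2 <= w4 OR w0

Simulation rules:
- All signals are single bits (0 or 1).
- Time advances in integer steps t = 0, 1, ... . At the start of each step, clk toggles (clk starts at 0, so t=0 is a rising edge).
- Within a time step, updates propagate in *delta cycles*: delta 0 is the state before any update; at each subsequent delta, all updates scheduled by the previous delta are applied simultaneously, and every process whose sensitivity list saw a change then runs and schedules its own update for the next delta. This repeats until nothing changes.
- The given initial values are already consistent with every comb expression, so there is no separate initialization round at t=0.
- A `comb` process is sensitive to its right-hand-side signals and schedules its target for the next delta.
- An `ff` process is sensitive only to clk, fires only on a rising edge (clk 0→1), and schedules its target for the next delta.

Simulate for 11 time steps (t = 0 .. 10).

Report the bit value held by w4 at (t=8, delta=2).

t0.Δ0 w2=0 clk=0 w0=0 w1=0 w3=1 w4=0
t0.Δ1 w2=0 clk=1 w0=0 w1=0 w3=1 w4=0
t0.Δ2 w2=0 clk=1 w0=0 w1=0 w3=1 w4=1
t0.Δ3 w2=1 clk=1 w0=1 w1=0 w3=1 w4=1
t0.Δ4 w2=1 clk=1 w0=1 w1=1 w3=1 w4=1
t1.Δ0 w2=1 clk=1 w0=1 w1=1 w3=1 w4=1
t1.Δ1 w2=1 clk=0 w0=1 w1=1 w3=1 w4=1
t2.Δ0 w2=1 clk=0 w0=1 w1=1 w3=1 w4=1
t2.Δ1 w2=1 clk=1 w0=1 w1=1 w3=1 w4=1
t2.Δ2 w2=1 clk=1 w0=1 w1=1 w3=1 w4=0
t2.Δ3 w2=1 clk=1 w0=0 w1=1 w3=1 w4=0
t2.Δ4 w2=0 clk=1 w0=0 w1=0 w3=1 w4=0
t3.Δ0 w2=0 clk=1 w0=0 w1=0 w3=1 w4=0
t3.Δ1 w2=0 clk=0 w0=0 w1=0 w3=1 w4=0
t4.Δ0 w2=0 clk=0 w0=0 w1=0 w3=1 w4=0
t4.Δ1 w2=0 clk=1 w0=0 w1=0 w3=1 w4=0
t4.Δ2 w2=0 clk=1 w0=0 w1=0 w3=1 w4=1
t4.Δ3 w2=1 clk=1 w0=1 w1=0 w3=1 w4=1
t4.Δ4 w2=1 clk=1 w0=1 w1=1 w3=1 w4=1
t5.Δ0 w2=1 clk=1 w0=1 w1=1 w3=1 w4=1
t5.Δ1 w2=1 clk=0 w0=1 w1=1 w3=1 w4=1
t6.Δ0 w2=1 clk=0 w0=1 w1=1 w3=1 w4=1
t6.Δ1 w2=1 clk=1 w0=1 w1=1 w3=1 w4=1
t6.Δ2 w2=1 clk=1 w0=1 w1=1 w3=1 w4=0
t6.Δ3 w2=1 clk=1 w0=0 w1=1 w3=1 w4=0
t6.Δ4 w2=0 clk=1 w0=0 w1=0 w3=1 w4=0
t7.Δ0 w2=0 clk=1 w0=0 w1=0 w3=1 w4=0
t7.Δ1 w2=0 clk=0 w0=0 w1=0 w3=1 w4=0
t8.Δ0 w2=0 clk=0 w0=0 w1=0 w3=1 w4=0
t8.Δ1 w2=0 clk=1 w0=0 w1=0 w3=1 w4=0
t8.Δ2 w2=0 clk=1 w0=0 w1=0 w3=1 w4=1
t8.Δ3 w2=1 clk=1 w0=1 w1=0 w3=1 w4=1
t8.Δ4 w2=1 clk=1 w0=1 w1=1 w3=1 w4=1
t9.Δ0 w2=1 clk=1 w0=1 w1=1 w3=1 w4=1
t9.Δ1 w2=1 clk=0 w0=1 w1=1 w3=1 w4=1
t10.Δ0 w2=1 clk=0 w0=1 w1=1 w3=1 w4=1
t10.Δ1 w2=1 clk=1 w0=1 w1=1 w3=1 w4=1
t10.Δ2 w2=1 clk=1 w0=1 w1=1 w3=1 w4=0
t10.Δ3 w2=1 clk=1 w0=0 w1=1 w3=1 w4=0
t10.Δ4 w2=0 clk=1 w0=0 w1=0 w3=1 w4=0

1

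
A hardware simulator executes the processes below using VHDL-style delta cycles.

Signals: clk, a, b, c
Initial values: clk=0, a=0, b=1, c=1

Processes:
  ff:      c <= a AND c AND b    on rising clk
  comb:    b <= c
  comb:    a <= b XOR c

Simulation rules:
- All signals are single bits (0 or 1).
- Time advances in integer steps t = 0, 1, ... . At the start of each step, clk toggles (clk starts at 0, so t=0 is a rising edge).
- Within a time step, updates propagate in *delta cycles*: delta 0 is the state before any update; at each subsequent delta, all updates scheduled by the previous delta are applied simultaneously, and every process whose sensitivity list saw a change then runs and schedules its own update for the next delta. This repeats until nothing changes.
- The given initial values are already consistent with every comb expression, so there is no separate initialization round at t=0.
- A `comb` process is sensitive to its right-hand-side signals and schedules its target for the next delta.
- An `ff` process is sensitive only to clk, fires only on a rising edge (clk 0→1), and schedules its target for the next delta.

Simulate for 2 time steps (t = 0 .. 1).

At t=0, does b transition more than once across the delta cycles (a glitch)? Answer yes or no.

no

t=0 Δ0: a=0 b=1 clk=0 c=1
  Δ1: clk:0→1
  Δ2: c:1→0
  Δ3: a:0→1, b:1→0
  Δ4: a:1→0
  (4Δ to stable)
t=1 Δ0: a=0 b=0 clk=1 c=0
  Δ1: clk:1→0
  (1Δ to stable)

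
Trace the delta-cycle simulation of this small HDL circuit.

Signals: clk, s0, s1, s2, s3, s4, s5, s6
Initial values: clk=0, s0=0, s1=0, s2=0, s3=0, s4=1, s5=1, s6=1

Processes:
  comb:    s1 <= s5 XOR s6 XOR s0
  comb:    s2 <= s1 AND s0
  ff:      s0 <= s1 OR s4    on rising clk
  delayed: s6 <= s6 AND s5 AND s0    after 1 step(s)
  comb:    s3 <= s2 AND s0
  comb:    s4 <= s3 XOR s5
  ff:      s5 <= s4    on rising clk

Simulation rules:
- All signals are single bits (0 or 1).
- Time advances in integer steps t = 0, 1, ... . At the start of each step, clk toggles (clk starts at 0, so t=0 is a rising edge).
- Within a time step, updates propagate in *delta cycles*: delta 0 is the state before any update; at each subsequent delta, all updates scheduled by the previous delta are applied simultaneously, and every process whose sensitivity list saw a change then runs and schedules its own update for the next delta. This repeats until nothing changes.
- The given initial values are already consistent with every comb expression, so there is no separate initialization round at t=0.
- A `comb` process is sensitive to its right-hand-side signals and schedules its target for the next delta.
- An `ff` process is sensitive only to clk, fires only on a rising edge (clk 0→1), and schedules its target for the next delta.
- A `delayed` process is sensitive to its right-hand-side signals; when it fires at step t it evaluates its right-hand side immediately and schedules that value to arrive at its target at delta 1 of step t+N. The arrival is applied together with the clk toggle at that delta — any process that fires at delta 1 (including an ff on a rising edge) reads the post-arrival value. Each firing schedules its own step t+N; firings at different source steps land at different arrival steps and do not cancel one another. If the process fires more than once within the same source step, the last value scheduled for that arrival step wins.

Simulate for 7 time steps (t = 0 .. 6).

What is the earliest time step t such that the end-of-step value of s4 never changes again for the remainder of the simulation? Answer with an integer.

t=0 Δ0: s4=1 s1=0 clk=0 s0=0 s5=1 s6=1 s3=0 s2=0
  Δ1: clk:0→1
  Δ2: s0:0→1
  Δ3: s1:0→1
  Δ4: s2:0→1
  Δ5: s3:0→1
  Δ6: s4:1→0
  (6Δ to stable)
t=1 Δ0: s4=0 s1=1 clk=1 s0=1 s5=1 s6=1 s3=1 s2=1
  Δ1: clk:1→0
  (1Δ to stable)
t=2 Δ0: s4=0 s1=1 clk=0 s0=1 s5=1 s6=1 s3=1 s2=1
  Δ1: clk:0→1
  Δ2: s5:1→0
  Δ3: s4:0→1, s1:1→0
  Δ4: s2:1→0
  Δ5: s3:1→0
  Δ6: s4:1→0
  (6Δ to stable)
t=3 Δ0: s4=0 s1=0 clk=1 s0=1 s5=0 s6=1 s3=0 s2=0
  Δ1: clk:1→0, s6:1→0
  Δ2: s1:0→1
  Δ3: s2:0→1
  Δ4: s3:0→1
  Δ5: s4:0→1
  (5Δ to stable)
t=4 Δ0: s4=1 s1=1 clk=0 s0=1 s5=0 s6=0 s3=1 s2=1
  Δ1: clk:0→1
  Δ2: s5:0→1
  Δ3: s4:1→0, s1:1→0
  Δ4: s2:1→0
  Δ5: s3:1→0
  Δ6: s4:0→1
  (6Δ to stable)
t=5 Δ0: s4=1 s1=0 clk=1 s0=1 s5=1 s6=0 s3=0 s2=0
  Δ1: clk:1→0
  (1Δ to stable)
t=6 Δ0: s4=1 s1=0 clk=0 s0=1 s5=1 s6=0 s3=0 s2=0
  Δ1: clk:0→1
  (1Δ to stable)

3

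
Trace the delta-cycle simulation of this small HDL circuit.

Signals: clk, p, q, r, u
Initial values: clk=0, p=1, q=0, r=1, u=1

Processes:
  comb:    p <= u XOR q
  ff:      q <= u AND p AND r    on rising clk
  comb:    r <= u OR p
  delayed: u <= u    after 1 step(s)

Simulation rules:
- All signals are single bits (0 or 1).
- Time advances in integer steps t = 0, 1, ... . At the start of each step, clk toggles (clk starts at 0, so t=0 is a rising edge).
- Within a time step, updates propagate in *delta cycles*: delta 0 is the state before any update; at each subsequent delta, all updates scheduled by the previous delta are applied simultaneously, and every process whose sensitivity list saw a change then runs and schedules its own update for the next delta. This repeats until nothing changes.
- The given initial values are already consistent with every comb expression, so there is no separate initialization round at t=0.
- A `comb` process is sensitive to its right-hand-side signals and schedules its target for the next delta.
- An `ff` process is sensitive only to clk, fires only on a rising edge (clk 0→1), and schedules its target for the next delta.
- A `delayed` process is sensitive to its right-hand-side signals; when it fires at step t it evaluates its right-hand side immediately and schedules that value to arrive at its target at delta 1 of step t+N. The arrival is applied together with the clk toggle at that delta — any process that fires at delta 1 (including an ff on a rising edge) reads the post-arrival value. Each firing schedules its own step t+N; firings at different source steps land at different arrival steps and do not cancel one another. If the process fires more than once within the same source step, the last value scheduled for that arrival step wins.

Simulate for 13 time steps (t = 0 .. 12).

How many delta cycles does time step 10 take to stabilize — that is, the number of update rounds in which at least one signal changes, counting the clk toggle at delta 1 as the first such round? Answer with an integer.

3

t=0 Δ0: q=0 r=1 clk=0 u=1 p=1
  Δ1: clk:0→1
  Δ2: q:0→1
  Δ3: p:1→0
  (3Δ to stable)
t=1 Δ0: q=1 r=1 clk=1 u=1 p=0
  Δ1: clk:1→0
  (1Δ to stable)
t=2 Δ0: q=1 r=1 clk=0 u=1 p=0
  Δ1: clk:0→1
  Δ2: q:1→0
  Δ3: p:0→1
  (3Δ to stable)
t=3 Δ0: q=0 r=1 clk=1 u=1 p=1
  Δ1: clk:1→0
  (1Δ to stable)
t=4 Δ0: q=0 r=1 clk=0 u=1 p=1
  Δ1: clk:0→1
  Δ2: q:0→1
  Δ3: p:1→0
  (3Δ to stable)
t=5 Δ0: q=1 r=1 clk=1 u=1 p=0
  Δ1: clk:1→0
  (1Δ to stable)
t=6 Δ0: q=1 r=1 clk=0 u=1 p=0
  Δ1: clk:0→1
  Δ2: q:1→0
  Δ3: p:0→1
  (3Δ to stable)
t=7 Δ0: q=0 r=1 clk=1 u=1 p=1
  Δ1: clk:1→0
  (1Δ to stable)
t=8 Δ0: q=0 r=1 clk=0 u=1 p=1
  Δ1: clk:0→1
  Δ2: q:0→1
  Δ3: p:1→0
  (3Δ to stable)
t=9 Δ0: q=1 r=1 clk=1 u=1 p=0
  Δ1: clk:1→0
  (1Δ to stable)
t=10 Δ0: q=1 r=1 clk=0 u=1 p=0
  Δ1: clk:0→1
  Δ2: q:1→0
  Δ3: p:0→1
  (3Δ to stable)
t=11 Δ0: q=0 r=1 clk=1 u=1 p=1
  Δ1: clk:1→0
  (1Δ to stable)
t=12 Δ0: q=0 r=1 clk=0 u=1 p=1
  Δ1: clk:0→1
  Δ2: q:0→1
  Δ3: p:1→0
  (3Δ to stable)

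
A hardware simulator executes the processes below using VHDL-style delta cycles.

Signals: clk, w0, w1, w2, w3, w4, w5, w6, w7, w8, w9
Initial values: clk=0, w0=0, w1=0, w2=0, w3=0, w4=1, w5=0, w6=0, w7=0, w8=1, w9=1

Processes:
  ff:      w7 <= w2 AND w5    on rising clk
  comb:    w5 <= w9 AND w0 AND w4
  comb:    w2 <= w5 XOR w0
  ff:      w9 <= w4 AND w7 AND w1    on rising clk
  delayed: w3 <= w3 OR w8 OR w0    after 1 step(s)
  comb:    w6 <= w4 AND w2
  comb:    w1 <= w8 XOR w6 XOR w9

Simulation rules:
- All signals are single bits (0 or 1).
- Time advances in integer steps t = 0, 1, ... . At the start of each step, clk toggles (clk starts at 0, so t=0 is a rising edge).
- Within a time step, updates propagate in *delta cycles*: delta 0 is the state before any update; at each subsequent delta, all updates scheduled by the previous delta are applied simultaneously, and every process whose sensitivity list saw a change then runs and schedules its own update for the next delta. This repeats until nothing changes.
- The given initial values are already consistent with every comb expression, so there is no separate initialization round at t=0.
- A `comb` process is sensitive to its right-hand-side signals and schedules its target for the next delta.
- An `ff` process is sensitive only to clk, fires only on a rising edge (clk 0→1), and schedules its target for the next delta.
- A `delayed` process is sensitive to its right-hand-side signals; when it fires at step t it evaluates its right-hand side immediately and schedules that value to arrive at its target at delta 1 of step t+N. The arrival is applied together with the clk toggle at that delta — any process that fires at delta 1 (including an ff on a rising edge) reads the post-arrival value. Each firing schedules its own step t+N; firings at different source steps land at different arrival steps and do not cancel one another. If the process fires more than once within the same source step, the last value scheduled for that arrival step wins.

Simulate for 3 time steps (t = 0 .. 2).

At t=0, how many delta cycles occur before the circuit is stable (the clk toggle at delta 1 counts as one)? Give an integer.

t=0 Δ0: clk=0 w3=0 w0=0 w4=1 w1=0 w7=0 w8=1 w5=0 w6=0 w9=1 w2=0
  Δ1: clk:0→1
  Δ2: w9:1→0
  Δ3: w1:0→1
  (3Δ to stable)
t=1 Δ0: clk=1 w3=0 w0=0 w4=1 w1=1 w7=0 w8=1 w5=0 w6=0 w9=0 w2=0
  Δ1: clk:1→0
  (1Δ to stable)
t=2 Δ0: clk=0 w3=0 w0=0 w4=1 w1=1 w7=0 w8=1 w5=0 w6=0 w9=0 w2=0
  Δ1: clk:0→1
  (1Δ to stable)

3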